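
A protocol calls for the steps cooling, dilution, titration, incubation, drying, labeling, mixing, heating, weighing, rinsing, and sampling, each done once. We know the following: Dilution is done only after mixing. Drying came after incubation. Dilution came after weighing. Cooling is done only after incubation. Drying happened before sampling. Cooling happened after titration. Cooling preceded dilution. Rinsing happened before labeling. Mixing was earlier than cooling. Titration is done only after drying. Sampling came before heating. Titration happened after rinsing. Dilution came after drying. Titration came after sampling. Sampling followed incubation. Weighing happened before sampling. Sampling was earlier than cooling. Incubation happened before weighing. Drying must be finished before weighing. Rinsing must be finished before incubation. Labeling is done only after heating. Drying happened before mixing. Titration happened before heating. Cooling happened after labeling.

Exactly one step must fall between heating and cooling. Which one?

labeling

Tracing the constraints gives heating → labeling → cooling, so labeling sits after heating and before cooling.
No other step is forced both after heating and before cooling.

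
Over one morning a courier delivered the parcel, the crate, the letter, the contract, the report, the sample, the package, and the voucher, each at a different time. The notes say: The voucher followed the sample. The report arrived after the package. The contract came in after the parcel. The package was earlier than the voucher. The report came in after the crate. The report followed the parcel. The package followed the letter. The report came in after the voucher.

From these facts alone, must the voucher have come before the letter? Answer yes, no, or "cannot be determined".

Tracing the constraints gives the letter → the package → the voucher, so the letter must come before the voucher.
That means the voucher cannot be before the letter.

no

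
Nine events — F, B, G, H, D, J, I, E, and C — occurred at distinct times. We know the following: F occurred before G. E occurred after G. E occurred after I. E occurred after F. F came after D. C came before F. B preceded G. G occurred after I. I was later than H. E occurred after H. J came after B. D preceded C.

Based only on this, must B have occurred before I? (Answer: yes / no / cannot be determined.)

cannot be determined

No chain of stated constraints runs from B to I, and none runs from I to B either.
So the relative order of B and I is not fixed by the given facts.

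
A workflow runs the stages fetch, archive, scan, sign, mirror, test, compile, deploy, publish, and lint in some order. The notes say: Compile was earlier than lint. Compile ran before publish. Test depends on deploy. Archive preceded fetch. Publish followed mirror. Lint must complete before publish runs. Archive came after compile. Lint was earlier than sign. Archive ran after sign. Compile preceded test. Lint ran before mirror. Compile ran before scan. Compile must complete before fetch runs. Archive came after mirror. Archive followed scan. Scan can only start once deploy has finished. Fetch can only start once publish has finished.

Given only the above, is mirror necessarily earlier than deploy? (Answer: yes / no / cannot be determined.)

cannot be determined

No chain of stated constraints runs from mirror to deploy, and none runs from deploy to mirror either.
So the relative order of mirror and deploy is not fixed by the given facts.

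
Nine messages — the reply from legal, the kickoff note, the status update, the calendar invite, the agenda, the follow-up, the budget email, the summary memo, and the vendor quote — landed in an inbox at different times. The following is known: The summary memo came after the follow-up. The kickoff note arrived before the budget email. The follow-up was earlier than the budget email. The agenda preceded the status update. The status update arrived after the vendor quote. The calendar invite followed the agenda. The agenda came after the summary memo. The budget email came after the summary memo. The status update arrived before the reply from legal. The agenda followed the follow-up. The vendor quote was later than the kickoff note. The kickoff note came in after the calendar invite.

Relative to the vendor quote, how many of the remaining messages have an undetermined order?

Forced before the vendor quote: the agenda, the calendar invite, the follow-up, the kickoff note, and the summary memo; forced after the vendor quote: the reply from legal and the status update.
That leaves the budget email with no forced order relative to the vendor quote — 1.

1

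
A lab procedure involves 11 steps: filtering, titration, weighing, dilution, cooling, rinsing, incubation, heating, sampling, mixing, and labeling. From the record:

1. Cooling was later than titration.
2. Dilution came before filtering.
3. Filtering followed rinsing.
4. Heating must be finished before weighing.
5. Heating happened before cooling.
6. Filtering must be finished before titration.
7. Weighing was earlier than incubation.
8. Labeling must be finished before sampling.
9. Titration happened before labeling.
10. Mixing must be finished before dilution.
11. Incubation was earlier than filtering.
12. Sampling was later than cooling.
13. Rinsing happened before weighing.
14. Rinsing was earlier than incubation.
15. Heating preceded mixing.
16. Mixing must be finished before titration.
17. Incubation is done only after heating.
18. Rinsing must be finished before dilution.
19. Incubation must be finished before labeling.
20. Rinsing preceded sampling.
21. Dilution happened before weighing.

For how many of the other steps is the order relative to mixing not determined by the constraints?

1

Forced before mixing: heating; forced after mixing: cooling, dilution, filtering, incubation, labeling, sampling, titration, and weighing.
That leaves rinsing with no forced order relative to mixing — 1.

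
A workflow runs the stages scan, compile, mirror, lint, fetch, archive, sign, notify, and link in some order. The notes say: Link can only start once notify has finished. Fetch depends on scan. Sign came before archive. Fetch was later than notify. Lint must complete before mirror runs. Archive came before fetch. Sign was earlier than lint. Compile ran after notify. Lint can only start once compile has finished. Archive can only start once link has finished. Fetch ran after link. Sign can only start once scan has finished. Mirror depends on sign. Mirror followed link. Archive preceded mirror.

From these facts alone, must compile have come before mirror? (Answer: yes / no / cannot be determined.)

yes

Chain the constraints: compile → lint → mirror. Each link is directly stated, so compile comes before mirror.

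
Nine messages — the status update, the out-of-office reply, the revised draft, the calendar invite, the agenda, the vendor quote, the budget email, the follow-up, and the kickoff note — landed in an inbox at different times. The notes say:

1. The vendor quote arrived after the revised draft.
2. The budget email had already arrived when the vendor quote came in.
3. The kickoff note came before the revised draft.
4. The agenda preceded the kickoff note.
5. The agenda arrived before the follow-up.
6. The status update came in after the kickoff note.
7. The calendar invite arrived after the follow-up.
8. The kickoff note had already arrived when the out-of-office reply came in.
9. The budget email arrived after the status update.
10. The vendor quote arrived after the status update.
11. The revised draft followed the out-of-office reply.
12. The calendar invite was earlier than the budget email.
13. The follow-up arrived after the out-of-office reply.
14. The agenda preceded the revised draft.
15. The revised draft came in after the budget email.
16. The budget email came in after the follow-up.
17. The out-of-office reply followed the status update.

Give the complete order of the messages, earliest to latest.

The constraints fix every adjacent pair, so only one ordering works:
the agenda → the kickoff note → the status update → the out-of-office reply → the follow-up → the calendar invite → the budget email → the revised draft → the vendor quote.

the agenda, the kickoff note, the status update, the out-of-office reply, the follow-up, the calendar invite, the budget email, the revised draft, the vendor quote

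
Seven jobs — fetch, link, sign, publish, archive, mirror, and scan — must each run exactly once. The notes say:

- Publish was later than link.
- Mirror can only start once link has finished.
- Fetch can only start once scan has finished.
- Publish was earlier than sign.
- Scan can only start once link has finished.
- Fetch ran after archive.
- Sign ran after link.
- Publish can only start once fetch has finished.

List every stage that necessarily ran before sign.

archive, fetch, link, publish, scan

Directly stated before sign: link and publish.
Archive reaches sign via archive → fetch → publish → sign.
Fetch reaches sign via fetch → publish → sign.
Scan reaches sign via scan → fetch → publish → sign.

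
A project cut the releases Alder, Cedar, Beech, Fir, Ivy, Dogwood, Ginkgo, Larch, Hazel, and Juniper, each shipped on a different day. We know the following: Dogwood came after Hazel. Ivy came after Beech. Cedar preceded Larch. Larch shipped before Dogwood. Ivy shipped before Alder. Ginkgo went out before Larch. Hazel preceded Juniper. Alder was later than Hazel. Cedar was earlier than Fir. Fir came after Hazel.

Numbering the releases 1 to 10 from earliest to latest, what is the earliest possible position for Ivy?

2

Beech must come before Ivy — 1 forced predecessor.
Nothing else is forced ahead of Ivy, so its earliest slot is position 1 + 1 = 2.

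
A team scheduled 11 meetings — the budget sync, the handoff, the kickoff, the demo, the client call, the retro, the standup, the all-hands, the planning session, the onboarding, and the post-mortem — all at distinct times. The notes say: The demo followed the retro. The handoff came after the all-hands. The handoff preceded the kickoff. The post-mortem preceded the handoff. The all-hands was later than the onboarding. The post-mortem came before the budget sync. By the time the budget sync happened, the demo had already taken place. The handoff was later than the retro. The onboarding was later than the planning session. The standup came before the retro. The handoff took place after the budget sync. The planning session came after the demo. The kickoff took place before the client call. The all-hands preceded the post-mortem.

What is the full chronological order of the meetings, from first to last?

The constraints fix every adjacent pair, so only one ordering works:
the standup → the retro → the demo → the planning session → the onboarding → the all-hands → the post-mortem → the budget sync → the handoff → the kickoff → the client call.

the standup, the retro, the demo, the planning session, the onboarding, the all-hands, the post-mortem, the budget sync, the handoff, the kickoff, the client call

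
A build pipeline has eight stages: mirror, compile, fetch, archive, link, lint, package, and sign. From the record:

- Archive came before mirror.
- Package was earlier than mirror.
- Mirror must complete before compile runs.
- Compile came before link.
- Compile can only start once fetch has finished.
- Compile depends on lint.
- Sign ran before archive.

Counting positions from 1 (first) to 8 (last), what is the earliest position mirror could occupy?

4

Archive, package, and sign must all come before mirror — 3 forced predecessors.
Nothing else is forced ahead of mirror, so its earliest slot is position 3 + 1 = 4.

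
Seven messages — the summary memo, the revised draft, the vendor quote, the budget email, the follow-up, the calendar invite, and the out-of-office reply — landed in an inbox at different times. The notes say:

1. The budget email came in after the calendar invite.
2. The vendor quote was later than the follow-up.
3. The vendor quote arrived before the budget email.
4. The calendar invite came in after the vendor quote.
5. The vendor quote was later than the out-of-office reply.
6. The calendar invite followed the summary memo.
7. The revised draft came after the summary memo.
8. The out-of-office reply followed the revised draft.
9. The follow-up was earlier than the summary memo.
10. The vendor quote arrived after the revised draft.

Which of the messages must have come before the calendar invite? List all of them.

the follow-up, the out-of-office reply, the revised draft, the summary memo, the vendor quote

Directly stated before the calendar invite: the summary memo and the vendor quote.
The follow-up reaches the calendar invite via the follow-up → the vendor quote → the calendar invite.
The out-of-office reply reaches the calendar invite via the out-of-office reply → the vendor quote → the calendar invite.
The revised draft reaches the calendar invite via the revised draft → the vendor quote → the calendar invite.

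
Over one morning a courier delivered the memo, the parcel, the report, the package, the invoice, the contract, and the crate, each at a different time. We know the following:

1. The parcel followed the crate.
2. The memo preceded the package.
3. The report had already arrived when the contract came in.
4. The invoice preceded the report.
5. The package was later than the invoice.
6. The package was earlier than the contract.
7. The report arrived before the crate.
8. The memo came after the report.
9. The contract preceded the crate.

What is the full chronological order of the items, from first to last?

The constraints fix every adjacent pair, so only one ordering works:
the invoice → the report → the memo → the package → the contract → the crate → the parcel.

the invoice, the report, the memo, the package, the contract, the crate, the parcel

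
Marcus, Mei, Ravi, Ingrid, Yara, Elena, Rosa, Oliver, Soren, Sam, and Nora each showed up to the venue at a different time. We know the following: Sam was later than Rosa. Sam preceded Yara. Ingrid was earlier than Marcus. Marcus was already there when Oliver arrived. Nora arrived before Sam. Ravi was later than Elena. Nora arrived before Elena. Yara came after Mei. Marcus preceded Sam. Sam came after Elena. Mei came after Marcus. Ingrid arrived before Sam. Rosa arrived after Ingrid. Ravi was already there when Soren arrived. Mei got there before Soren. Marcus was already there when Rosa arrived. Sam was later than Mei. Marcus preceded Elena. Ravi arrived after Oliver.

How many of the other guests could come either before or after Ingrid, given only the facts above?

1

Forced after Ingrid: Elena, Marcus, Mei, Oliver, Ravi, Rosa, Sam, Soren, and Yara.
That leaves Nora with no forced order relative to Ingrid — 1.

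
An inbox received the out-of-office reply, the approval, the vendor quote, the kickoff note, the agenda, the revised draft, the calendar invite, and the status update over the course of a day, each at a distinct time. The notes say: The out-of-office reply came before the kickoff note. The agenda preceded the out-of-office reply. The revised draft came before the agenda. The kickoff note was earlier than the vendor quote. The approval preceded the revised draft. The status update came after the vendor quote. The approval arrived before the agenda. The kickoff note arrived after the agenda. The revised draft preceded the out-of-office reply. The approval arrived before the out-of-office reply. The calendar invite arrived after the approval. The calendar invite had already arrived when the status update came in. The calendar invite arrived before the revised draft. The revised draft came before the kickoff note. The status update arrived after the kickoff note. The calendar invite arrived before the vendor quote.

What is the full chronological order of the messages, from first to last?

The constraints fix every adjacent pair, so only one ordering works:
the approval → the calendar invite → the revised draft → the agenda → the out-of-office reply → the kickoff note → the vendor quote → the status update.

the approval, the calendar invite, the revised draft, the agenda, the out-of-office reply, the kickoff note, the vendor quote, the status update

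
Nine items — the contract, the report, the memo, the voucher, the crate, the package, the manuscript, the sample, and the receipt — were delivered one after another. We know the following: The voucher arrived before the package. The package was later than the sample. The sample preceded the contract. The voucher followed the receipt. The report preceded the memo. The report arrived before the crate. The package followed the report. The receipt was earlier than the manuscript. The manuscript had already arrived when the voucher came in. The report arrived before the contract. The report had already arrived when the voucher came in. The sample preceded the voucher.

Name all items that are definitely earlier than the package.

the manuscript, the receipt, the report, the sample, the voucher

Directly stated before the package: the report, the sample, and the voucher.
The manuscript reaches the package via the manuscript → the voucher → the package.
The receipt reaches the package via the receipt → the voucher → the package.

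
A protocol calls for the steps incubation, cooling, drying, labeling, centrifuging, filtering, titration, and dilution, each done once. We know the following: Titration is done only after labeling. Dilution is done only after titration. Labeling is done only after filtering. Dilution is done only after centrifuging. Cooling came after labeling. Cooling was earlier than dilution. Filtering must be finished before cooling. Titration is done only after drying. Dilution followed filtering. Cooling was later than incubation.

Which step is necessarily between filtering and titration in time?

labeling

Tracing the constraints gives filtering → labeling → titration, so labeling sits after filtering and before titration.
No other step is forced both after filtering and before titration.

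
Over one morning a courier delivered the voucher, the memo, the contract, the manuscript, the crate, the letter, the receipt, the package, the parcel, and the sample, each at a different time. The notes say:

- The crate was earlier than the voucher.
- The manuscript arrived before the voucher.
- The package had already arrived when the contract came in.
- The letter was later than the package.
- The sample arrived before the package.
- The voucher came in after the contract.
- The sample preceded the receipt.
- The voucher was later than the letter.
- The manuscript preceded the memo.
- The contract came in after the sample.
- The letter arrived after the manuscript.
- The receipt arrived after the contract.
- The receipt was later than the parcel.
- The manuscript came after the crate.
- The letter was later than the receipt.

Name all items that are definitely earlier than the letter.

the contract, the crate, the manuscript, the package, the parcel, the receipt, the sample

Directly stated before the letter: the manuscript, the package, and the receipt.
The contract reaches the letter via the contract → the receipt → the letter.
The crate reaches the letter via the crate → the manuscript → the letter.
The parcel reaches the letter via the parcel → the receipt → the letter.
Likewise the sample reaches the letter by chaining the stated constraints.
No chain forces the voucher (or any of the others) ahead of the letter.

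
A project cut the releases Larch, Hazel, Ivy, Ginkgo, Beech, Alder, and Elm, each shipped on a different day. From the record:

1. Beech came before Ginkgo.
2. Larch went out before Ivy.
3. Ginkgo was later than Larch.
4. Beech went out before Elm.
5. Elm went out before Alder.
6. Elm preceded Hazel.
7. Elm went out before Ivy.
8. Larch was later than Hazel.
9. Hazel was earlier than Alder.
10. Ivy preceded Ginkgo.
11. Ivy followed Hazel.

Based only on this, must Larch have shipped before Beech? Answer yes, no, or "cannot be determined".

Tracing the constraints gives Beech → Elm → Hazel → Larch, so Beech must come before Larch.
That means Larch cannot be before Beech.

no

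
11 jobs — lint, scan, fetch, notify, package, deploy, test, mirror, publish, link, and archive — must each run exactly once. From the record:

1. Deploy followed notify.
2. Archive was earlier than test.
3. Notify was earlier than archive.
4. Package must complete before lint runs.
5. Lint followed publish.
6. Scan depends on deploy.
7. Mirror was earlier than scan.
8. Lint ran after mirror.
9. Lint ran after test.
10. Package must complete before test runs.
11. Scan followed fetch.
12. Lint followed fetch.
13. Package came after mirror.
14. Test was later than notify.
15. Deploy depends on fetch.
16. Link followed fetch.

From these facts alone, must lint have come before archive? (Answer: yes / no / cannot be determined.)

no

Tracing the constraints gives archive → test → lint, so archive must come before lint.
That means lint cannot be before archive.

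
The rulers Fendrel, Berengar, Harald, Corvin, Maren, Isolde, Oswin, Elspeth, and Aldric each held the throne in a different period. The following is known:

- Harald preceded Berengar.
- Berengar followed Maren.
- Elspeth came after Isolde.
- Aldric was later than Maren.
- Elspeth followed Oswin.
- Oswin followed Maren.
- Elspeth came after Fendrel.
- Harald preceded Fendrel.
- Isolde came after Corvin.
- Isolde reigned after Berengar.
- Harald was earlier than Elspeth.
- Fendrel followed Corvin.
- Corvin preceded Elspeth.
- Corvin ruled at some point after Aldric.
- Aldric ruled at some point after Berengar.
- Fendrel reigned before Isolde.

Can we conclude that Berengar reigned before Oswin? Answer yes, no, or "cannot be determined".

cannot be determined

No chain of stated constraints runs from Berengar to Oswin, and none runs from Oswin to Berengar either.
So the relative order of Berengar and Oswin is not fixed by the given facts.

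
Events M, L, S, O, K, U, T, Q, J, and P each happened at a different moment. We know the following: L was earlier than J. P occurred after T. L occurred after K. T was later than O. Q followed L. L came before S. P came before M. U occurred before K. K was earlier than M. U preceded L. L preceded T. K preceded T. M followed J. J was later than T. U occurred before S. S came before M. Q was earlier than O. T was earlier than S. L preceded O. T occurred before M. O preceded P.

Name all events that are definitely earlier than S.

Directly stated before S: L, T, and U.
K reaches S via K → T → S.
O reaches S via O → T → S.
Q reaches S via Q → O → T → S.

K, L, O, Q, T, U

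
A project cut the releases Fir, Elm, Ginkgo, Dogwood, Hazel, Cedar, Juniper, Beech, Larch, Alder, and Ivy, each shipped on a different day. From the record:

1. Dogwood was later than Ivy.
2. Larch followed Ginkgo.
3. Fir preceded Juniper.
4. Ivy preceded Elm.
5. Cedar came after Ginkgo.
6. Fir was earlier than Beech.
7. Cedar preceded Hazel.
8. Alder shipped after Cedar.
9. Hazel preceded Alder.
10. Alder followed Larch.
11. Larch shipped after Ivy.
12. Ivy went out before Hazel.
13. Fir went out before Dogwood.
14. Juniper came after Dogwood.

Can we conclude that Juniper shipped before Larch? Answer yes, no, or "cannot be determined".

cannot be determined

No chain of stated constraints runs from Juniper to Larch, and none runs from Larch to Juniper either.
So the relative order of Juniper and Larch is not fixed by the given facts.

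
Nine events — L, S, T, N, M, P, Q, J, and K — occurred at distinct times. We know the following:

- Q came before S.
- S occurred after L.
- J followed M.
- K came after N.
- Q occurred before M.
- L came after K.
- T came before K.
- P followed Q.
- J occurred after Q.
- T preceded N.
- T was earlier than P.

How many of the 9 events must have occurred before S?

5

Directly stated before S: L and Q.
K reaches S via K → L → S.
N reaches S via N → K → L → S.
T reaches S via T → K → L → S.
That's K, L, N, Q, and T — 5 in all.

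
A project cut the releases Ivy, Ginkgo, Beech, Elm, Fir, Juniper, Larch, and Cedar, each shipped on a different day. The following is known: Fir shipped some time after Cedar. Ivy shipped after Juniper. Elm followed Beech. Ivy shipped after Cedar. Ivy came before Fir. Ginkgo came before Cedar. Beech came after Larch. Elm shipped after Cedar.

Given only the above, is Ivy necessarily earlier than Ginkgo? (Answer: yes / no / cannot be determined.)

Tracing the constraints gives Ginkgo → Cedar → Ivy, so Ginkgo must come before Ivy.
That means Ivy cannot be before Ginkgo.

no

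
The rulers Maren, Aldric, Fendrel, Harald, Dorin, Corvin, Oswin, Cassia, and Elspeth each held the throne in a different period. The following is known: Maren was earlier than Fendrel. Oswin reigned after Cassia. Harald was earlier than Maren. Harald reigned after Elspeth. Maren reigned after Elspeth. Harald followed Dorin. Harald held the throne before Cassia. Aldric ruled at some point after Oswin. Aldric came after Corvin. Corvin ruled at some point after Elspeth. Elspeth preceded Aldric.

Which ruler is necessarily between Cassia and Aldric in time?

Oswin

Tracing the constraints gives Cassia → Oswin → Aldric, so Oswin sits after Cassia and before Aldric.
No other ruler is forced both after Cassia and before Aldric.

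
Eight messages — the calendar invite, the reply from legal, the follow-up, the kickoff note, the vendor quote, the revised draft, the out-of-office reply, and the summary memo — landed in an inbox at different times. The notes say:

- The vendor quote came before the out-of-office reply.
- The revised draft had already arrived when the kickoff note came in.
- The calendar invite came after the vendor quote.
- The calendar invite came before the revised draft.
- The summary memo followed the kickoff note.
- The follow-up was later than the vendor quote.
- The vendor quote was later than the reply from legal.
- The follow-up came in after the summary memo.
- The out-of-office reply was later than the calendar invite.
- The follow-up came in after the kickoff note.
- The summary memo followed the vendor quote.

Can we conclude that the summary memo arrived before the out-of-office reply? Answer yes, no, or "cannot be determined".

cannot be determined

No chain of stated constraints runs from the summary memo to the out-of-office reply, and none runs from the out-of-office reply to the summary memo either.
So the relative order of the summary memo and the out-of-office reply is not fixed by the given facts.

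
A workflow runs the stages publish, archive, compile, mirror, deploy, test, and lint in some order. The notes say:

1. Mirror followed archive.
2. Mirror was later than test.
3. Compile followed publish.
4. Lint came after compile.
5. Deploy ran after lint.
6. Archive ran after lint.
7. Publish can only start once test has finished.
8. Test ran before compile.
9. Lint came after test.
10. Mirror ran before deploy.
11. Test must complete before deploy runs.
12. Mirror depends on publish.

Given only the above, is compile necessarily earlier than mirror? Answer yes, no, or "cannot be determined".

Chain the constraints: compile → lint → archive → mirror. Each link is directly stated, so compile comes before mirror.

yes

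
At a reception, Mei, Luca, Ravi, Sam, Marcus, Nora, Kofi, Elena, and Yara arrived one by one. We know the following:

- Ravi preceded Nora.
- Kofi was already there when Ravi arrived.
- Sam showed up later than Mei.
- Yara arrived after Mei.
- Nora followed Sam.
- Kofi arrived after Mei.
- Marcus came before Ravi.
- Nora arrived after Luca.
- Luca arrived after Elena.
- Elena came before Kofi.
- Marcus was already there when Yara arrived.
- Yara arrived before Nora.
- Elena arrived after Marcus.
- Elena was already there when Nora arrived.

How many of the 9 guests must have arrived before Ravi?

4

Directly stated before Ravi: Kofi and Marcus.
Elena reaches Ravi via Elena → Kofi → Ravi.
Mei reaches Ravi via Mei → Kofi → Ravi.
That's Elena, Kofi, Marcus, and Mei — 4 in all.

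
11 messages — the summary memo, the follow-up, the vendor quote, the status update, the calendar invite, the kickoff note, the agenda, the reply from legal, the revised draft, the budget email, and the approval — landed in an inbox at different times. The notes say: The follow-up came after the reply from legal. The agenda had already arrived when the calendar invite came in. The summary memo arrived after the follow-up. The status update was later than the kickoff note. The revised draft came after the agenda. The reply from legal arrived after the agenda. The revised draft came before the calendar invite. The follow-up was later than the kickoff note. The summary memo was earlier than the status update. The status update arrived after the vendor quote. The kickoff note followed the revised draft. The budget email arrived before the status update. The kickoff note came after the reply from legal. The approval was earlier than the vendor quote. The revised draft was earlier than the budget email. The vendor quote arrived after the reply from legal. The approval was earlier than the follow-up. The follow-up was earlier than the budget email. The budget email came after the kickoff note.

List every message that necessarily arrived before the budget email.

the agenda, the approval, the follow-up, the kickoff note, the reply from legal, the revised draft

Directly stated before the budget email: the follow-up, the kickoff note, and the revised draft.
The agenda reaches the budget email via the agenda → the revised draft → the budget email.
The approval reaches the budget email via the approval → the follow-up → the budget email.
The reply from legal reaches the budget email via the reply from legal → the kickoff note → the budget email.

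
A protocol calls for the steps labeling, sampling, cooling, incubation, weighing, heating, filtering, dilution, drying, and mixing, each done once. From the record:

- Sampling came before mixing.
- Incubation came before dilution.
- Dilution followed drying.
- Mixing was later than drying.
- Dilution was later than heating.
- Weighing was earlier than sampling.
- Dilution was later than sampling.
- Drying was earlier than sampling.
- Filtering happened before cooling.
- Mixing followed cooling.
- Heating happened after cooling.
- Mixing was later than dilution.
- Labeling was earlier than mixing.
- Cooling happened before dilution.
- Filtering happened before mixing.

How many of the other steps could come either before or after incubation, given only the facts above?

7

Forced after incubation: dilution and mixing.
That leaves cooling, drying, filtering, heating, labeling, sampling, and weighing with no forced order relative to incubation — 7.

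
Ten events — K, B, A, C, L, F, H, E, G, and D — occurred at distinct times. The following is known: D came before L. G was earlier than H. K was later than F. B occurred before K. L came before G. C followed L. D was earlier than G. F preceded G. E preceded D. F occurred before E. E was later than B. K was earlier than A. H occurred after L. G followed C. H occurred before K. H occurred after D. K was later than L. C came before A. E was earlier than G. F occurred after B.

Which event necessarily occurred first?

B

B has a chain of constraints placing it before every other event, so B must be first.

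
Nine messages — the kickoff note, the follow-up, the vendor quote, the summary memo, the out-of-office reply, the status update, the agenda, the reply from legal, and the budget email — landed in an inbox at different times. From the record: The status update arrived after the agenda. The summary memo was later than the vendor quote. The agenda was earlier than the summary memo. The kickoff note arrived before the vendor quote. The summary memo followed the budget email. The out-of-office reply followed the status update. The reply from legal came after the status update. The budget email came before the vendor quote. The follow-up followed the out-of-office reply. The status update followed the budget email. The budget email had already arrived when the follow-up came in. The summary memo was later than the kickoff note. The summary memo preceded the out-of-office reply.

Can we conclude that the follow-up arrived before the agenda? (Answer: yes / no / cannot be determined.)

Tracing the constraints gives the agenda → the summary memo → the out-of-office reply → the follow-up, so the agenda must come before the follow-up.
That means the follow-up cannot be before the agenda.

no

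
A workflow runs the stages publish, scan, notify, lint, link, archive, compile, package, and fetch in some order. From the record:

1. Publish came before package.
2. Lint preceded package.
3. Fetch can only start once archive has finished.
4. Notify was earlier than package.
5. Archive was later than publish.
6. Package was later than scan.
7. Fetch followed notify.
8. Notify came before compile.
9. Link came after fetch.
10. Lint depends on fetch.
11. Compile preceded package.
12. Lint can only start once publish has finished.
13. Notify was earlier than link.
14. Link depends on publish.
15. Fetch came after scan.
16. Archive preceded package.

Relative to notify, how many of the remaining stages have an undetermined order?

3

Forced after notify: compile, fetch, link, lint, and package.
That leaves archive, publish, and scan with no forced order relative to notify — 3.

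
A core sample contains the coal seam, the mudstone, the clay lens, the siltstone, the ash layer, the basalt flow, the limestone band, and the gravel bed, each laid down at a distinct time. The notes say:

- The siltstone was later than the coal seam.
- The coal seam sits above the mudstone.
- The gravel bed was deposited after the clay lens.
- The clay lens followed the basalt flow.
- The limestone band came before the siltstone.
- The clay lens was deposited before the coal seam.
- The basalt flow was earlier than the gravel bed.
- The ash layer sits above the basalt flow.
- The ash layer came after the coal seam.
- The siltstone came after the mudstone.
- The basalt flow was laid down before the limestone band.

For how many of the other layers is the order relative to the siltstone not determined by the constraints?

2

Forced before the siltstone: the basalt flow, the clay lens, the coal seam, the limestone band, and the mudstone.
That leaves the ash layer and the gravel bed with no forced order relative to the siltstone — 2.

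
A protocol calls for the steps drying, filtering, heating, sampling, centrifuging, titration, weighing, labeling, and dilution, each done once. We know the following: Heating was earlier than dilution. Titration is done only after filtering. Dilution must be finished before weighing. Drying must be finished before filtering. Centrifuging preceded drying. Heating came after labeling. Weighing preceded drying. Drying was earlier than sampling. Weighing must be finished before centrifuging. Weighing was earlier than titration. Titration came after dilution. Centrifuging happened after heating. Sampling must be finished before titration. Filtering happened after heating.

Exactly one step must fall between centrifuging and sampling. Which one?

drying

Tracing the constraints gives centrifuging → drying → sampling, so drying sits after centrifuging and before sampling.
No other step is forced both after centrifuging and before sampling.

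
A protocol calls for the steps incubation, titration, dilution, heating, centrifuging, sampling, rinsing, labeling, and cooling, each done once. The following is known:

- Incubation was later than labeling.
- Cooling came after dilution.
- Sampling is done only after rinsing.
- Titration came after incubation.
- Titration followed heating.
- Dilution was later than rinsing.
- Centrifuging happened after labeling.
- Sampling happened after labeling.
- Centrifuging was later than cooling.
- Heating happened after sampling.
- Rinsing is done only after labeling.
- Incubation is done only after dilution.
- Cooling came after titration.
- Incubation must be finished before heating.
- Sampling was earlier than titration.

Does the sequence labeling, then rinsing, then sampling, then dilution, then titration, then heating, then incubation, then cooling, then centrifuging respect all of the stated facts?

The constraints require incubation before titration, but in the proposed sequence titration appears ahead of incubation. That one violation is enough.

no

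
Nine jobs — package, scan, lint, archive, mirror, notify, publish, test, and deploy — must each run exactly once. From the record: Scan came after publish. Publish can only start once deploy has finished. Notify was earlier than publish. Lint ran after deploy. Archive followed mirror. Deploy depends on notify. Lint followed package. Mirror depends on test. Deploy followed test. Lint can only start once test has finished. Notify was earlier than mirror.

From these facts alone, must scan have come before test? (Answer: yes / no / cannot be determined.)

no

Tracing the constraints gives test → deploy → publish → scan, so test must come before scan.
That means scan cannot be before test.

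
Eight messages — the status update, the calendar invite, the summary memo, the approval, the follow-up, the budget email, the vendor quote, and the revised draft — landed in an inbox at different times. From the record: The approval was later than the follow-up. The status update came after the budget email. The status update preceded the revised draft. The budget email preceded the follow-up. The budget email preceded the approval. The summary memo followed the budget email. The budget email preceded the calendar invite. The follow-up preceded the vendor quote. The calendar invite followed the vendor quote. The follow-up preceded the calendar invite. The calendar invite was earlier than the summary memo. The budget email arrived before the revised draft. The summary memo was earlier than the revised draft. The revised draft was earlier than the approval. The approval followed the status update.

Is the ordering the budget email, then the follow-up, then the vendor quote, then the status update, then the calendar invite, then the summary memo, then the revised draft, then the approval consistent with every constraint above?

Check each stated constraint against the proposed order — e.g. the follow-up is ahead of the approval; the budget email is ahead of the approval. Every pair is in the required order; nothing is violated.

yes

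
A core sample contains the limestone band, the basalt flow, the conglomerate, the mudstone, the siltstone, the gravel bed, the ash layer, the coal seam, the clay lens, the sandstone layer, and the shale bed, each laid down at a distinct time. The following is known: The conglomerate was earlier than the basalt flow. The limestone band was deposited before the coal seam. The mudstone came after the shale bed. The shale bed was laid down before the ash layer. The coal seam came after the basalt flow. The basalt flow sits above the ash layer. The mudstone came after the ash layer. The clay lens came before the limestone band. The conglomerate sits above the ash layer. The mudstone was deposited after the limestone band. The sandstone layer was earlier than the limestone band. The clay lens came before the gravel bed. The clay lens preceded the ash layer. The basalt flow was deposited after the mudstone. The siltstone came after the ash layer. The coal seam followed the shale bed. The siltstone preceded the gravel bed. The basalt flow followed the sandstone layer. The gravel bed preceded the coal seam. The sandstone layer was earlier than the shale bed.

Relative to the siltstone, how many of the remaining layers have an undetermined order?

Forced before the siltstone: the ash layer, the clay lens, the sandstone layer, and the shale bed; forced after the siltstone: the coal seam and the gravel bed.
That leaves the basalt flow, the conglomerate, the limestone band, and the mudstone with no forced order relative to the siltstone — 4.

4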